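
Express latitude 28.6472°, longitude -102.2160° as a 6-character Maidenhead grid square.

Shift to the Maidenhead origin (180°W, 90°S): lon 77.7840, lat 118.6472.
Field: lon ⌊77.7840/20⌋ = 3 → D; lat ⌊118.6472/10⌋ = 11 → L.
Square: lon ⌊17.7840/2⌋ = 8; lat ⌊8.6472/1⌋ = 8.
Subsquare: lon ⌊1.7840/0.0833333⌋ = 21 → v; lat ⌊0.6472/0.0416667⌋ = 15 → p.

DL88vp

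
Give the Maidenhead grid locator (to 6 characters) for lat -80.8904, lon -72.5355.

FA39rc

Add 180° to longitude and 90° to latitude: 107.4645, 9.1096.
Field: 107.4645/20 → 5 → F, 9.1096/10 → 0 → A; chars FA.
Square: 7.4645/2 → 3, 9.1096/1 → 9; chars 39.
Subsquare: 1.4645/0.0833333 → 17 → r, 0.1096/0.0416667 → 2 → c; chars rc.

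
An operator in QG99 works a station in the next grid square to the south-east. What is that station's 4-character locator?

RG08

Longitude square 9; +1 → 10, wraps to 0, carry into field.
Longitude field Q = 16; +1 → 17 = R.
Latitude square 9; −1 → 8.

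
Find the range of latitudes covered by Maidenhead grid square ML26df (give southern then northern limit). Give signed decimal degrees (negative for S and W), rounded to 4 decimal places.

Field M=12, L=11: +12·20° lon, +11·10° lat → SW at lon 60°, lat 20°.
Square 2, 6: +2·2° lon, +6·1° lat → SW at lon 64°, lat 26°.
Subsquare d=3, f=5: +3·0.0833333° lon, +5·0.0416667° lat → SW at lon 64.25°, lat 26.2083°.
Cell spans 0.0833333° lon × 0.0416667° lat.
south 26.2083, north 26.2500.

26.2083, 26.2500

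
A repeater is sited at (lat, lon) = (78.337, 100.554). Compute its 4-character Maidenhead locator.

OQ08

Shift to the Maidenhead origin (180°W, 90°S): lon 280.55, lat 168.34.
Field (20°×10°, letters A–R): 280.55/20 → 14 → O, 168.34/10 → 16 → Q; chars OQ.
Square (2°×1°, digits 0–9): 0.55/2 → 0, 8.34/1 → 8; chars 08.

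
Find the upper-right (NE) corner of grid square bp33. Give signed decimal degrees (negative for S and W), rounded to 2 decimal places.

Field B=1, P=15: +1·20° lon, +15·10° lat → SW at lon -160°, lat 60°.
Square 3, 3: +3·2° lon, +3·1° lat → SW at lon -154°, lat 63°.
Cell spans 2° lon × 1° lat. NE corner is SW corner plus one full cell.
latitude 64.00, longitude -152.00.

64.00, -152.00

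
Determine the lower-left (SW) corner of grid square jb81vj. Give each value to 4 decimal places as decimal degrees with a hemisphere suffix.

Field J=9, B=1: +9·20° lon, +1·10° lat → SW at lon 0°, lat -80°.
Square 8, 1: +8·2° lon, +1·1° lat → SW at lon 16°, lat -79°.
Subsquare v=21, j=9: +21·0.0833333° lon, +9·0.0416667° lat → SW at lon 17.75°, lat -78.625°.
latitude 78.6250° S, longitude 17.7500° E.

78.6250° S, 17.7500° E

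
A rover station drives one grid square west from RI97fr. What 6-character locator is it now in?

RI97er

Longitude subsquare f = 5; −1 → 4 = e.
The latitude characters are unchanged.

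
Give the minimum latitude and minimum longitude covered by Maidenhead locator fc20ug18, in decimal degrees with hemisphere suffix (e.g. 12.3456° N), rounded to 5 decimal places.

Field F=5, C=2: +5·20° lon, +2·10° lat → SW at lon -80°, lat -70°.
Square 2, 0: +2·2° lon, +0·1° lat → SW at lon -76°, lat -70°.
Subsquare u=20, g=6: +20·0.0833333° lon, +6·0.0416667° lat → SW at lon -74.3333°, lat -69.75°.
Extended square 1, 8: +1·0.00833333° lon, +8·0.00416667° lat → SW at lon -74.325°, lat -69.7167°.
latitude 69.71667° S, longitude 74.32500° W.

69.71667° S, 74.32500° W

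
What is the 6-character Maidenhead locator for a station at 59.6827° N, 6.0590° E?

Add 180° to longitude and 90° to latitude: 186.0590, 149.6827.
Field: lon ⌊186.0590/20⌋ = 9 → J; lat ⌊149.6827/10⌋ = 14 → O.
Square: lon ⌊6.0590/2⌋ = 3; lat ⌊9.6827/1⌋ = 9.
Subsquare: lon ⌊0.0590/0.0833333⌋ = 0 → a; lat ⌊0.6827/0.0416667⌋ = 16 → q.

JO39aq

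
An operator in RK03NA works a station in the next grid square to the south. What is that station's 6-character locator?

RK02nx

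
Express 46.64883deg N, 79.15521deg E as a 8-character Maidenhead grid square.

MN96np85

Offset from 180°W / 90°S: lon 259.15521°, lat 136.64883°.
Field (20°×10°, letters A–R): 259.15521/20 → 12 → M, 136.64883/10 → 13 → N; chars MN.
Square (2°×1°, digits 0–9): 19.15521/2 → 9, 6.64883/1 → 6; chars 96.
Subsquare (5′×2.5′, letters a–x): 1.15521/0.0833333 → 13 → n, 0.64883/0.0416667 → 15 → p; chars np.
Extended square (30″×15″, digits 0–9): 0.07188/0.00833333 → 8, 0.02383/0.00416667 → 5; chars 85.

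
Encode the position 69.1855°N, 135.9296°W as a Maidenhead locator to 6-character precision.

CP29ae

Shift to the Maidenhead origin (180°W, 90°S): lon 44.0704, lat 159.1855.
Field: lon ⌊44.0704/20⌋ = 2 → C; lat ⌊159.1855/10⌋ = 15 → P.
Square: lon ⌊4.0704/2⌋ = 2; lat ⌊9.1855/1⌋ = 9.
Subsquare: lon ⌊0.0704/0.0833333⌋ = 0 → a; lat ⌊0.1855/0.0416667⌋ = 4 → e.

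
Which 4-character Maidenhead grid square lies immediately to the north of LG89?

Latitude square 9; +1 → 10, wraps to 0, carry into field.
Latitude field G = 6; +1 → 7 = H.
The longitude characters are unchanged.

LH80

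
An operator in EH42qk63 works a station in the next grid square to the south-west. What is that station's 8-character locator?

EH42qk52

Longitude extended square 6; −1 → 5.
Latitude extended square 3; −1 → 2.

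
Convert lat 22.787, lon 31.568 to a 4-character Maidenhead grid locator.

Add 180° to longitude and 90° to latitude: 211.57, 112.79.
Field: 211.57/20 → 10 → K, 112.79/10 → 11 → L; chars KL.
Square: 11.57/2 → 5, 2.79/1 → 2; chars 52.

KL52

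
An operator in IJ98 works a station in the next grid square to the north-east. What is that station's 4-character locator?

JJ09

Longitude square 9; +1 → 10, wraps to 0, carry into field.
Longitude field I = 8; +1 → 9 = J.
Latitude square 8; +1 → 9.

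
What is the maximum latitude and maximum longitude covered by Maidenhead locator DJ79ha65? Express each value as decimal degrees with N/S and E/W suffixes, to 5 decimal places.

9.02500° N, 105.35833° W

Field D=3, J=9: +3·20° lon, +9·10° lat → SW at lon -120°, lat 0°.
Square 7, 9: +7·2° lon, +9·1° lat → SW at lon -106°, lat 9°.
Subsquare h=7, a=0: +7·0.0833333° lon, +0·0.0416667° lat → SW at lon -105.417°, lat 9°.
Extended square 6, 5: +6·0.00833333° lon, +5·0.00416667° lat → SW at lon -105.367°, lat 9.02083°.
Cell spans 0.00833333° lon × 0.00416667° lat. NE corner is SW corner plus one full cell.
latitude 9.02500° N, longitude 105.35833° W.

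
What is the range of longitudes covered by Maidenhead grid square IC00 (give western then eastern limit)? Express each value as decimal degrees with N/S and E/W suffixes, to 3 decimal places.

Field I=8, C=2: +8·20° lon, +2·10° lat → SW at lon -20°, lat -70°.
Square 0, 0: +0·2° lon, +0·1° lat → SW at lon -20°, lat -70°.
Cell spans 2° lon × 1° lat.
west 20.000° W, east 18.000° W.

20.000° W, 18.000° W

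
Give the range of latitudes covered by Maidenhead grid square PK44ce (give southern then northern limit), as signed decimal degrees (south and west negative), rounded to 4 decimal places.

Field P=15, K=10: +15·20° lon, +10·10° lat → SW at lon 120°, lat 10°.
Square 4, 4: +4·2° lon, +4·1° lat → SW at lon 128°, lat 14°.
Subsquare c=2, e=4: +2·0.0833333° lon, +4·0.0416667° lat → SW at lon 128.167°, lat 14.1667°.
Cell spans 0.0833333° lon × 0.0416667° lat.
south 14.1667, north 14.2083.

14.1667, 14.2083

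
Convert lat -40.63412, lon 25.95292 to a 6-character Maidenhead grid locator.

KE29xi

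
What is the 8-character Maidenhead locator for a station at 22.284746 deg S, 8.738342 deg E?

JG47ir81

Offset from 180°W / 90°S: lon 188.73834°, lat 67.71525°.
Field (20°×10°, letters A–R): 188.73834/20 → 9 → J, 67.71525/10 → 6 → G; chars JG.
Square (2°×1°, digits 0–9): 8.73834/2 → 4, 7.71525/1 → 7; chars 47.
Subsquare (5′×2.5′, letters a–x): 0.73834/0.0833333 → 8 → i, 0.71525/0.0416667 → 17 → r; chars ir.
Extended square (30″×15″, digits 0–9): 0.07168/0.00833333 → 8, 0.00692/0.00416667 → 1; chars 81.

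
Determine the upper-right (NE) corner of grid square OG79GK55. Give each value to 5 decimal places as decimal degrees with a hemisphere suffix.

Field O=14, G=6: +14·20° lon, +6·10° lat → SW at lon 100°, lat -30°.
Square 7, 9: +7·2° lon, +9·1° lat → SW at lon 114°, lat -21°.
Subsquare g=6, k=10: +6·0.0833333° lon, +10·0.0416667° lat → SW at lon 114.5°, lat -20.5833°.
Extended square 5, 5: +5·0.00833333° lon, +5·0.00416667° lat → SW at lon 114.542°, lat -20.5625°.
Cell spans 0.00833333° lon × 0.00416667° lat. NE corner is SW corner plus one full cell.
latitude 20.55833° S, longitude 114.55000° E.

20.55833° S, 114.55000° E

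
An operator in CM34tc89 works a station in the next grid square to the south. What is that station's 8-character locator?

Latitude extended square 9; −1 → 8.
The longitude characters are unchanged.

CM34tc88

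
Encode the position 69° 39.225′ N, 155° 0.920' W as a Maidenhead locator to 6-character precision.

Add 180° to longitude and 90° to latitude: 24.9847, 159.6538.
Field: 24.9847/20 → 1 → B, 159.6538/10 → 15 → P; chars BP.
Square: 4.9847/2 → 2, 9.6538/1 → 9; chars 29.
Subsquare: 0.9847/0.0833333 → 11 → l, 0.6538/0.0416667 → 15 → p; chars lp.

BP29lp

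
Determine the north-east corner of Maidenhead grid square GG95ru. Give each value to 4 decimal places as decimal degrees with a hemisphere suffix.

24.1250° S, 40.5000° W

Field G=6, G=6: +6·20° lon, +6·10° lat → SW at lon -60°, lat -30°.
Square 9, 5: +9·2° lon, +5·1° lat → SW at lon -42°, lat -25°.
Subsquare r=17, u=20: +17·0.0833333° lon, +20·0.0416667° lat → SW at lon -40.5833°, lat -24.1667°.
Cell spans 0.0833333° lon × 0.0416667° lat. NE corner is SW corner plus one full cell.
latitude 24.1250° S, longitude 40.5000° W.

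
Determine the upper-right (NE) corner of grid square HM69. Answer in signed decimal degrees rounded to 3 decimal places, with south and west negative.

40.000, -26.000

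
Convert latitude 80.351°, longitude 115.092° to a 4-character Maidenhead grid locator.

Add 180° to longitude and 90° to latitude: 295.09, 170.35.
Field: 295.09/20 → 14 → O, 170.35/10 → 17 → R; chars OR.
Square: 15.09/2 → 7, 0.35/1 → 0; chars 70.

OR70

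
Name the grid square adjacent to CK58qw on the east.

Longitude subsquare q = 16; +1 → 17 = r.
The latitude characters are unchanged.

CK58rw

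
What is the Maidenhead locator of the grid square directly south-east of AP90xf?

BP00ae

Longitude subsquare x = 23; +1 → 24, wraps to 0 = a, carry into square.
Longitude square 9; +1 → 10, wraps to 0, carry into field.
Longitude field A = 0; +1 → 1 = B.
Latitude subsquare f = 5; −1 → 4 = e.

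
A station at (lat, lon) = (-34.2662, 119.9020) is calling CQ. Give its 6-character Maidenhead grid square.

OF95wr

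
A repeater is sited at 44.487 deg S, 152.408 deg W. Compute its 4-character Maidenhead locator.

BE35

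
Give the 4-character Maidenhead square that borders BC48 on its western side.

BC38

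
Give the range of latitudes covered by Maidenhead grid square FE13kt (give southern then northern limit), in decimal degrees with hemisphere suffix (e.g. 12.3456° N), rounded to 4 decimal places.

Field F=5, E=4: +5·20° lon, +4·10° lat → SW at lon -80°, lat -50°.
Square 1, 3: +1·2° lon, +3·1° lat → SW at lon -78°, lat -47°.
Subsquare k=10, t=19: +10·0.0833333° lon, +19·0.0416667° lat → SW at lon -77.1667°, lat -46.2083°.
Cell spans 0.0833333° lon × 0.0416667° lat.
south 46.2083° S, north 46.1667° S.

46.2083° S, 46.1667° S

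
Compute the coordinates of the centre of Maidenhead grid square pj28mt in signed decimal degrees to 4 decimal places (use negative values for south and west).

8.8125, 125.0417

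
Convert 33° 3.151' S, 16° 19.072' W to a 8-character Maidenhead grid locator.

IF16uw17

Offset from 180°W / 90°S: lon 163.68213°, lat 56.94748°.
Field: 163.68213/20 → 8 → I, 56.94748/10 → 5 → F; chars IF.
Square: 3.68213/2 → 1, 6.94748/1 → 6; chars 16.
Subsquare: 1.68213/0.0833333 → 20 → u, 0.94748/0.0416667 → 22 → w; chars uw.
Extended square: 0.01547/0.00833333 → 1, 0.03082/0.00416667 → 7; chars 17.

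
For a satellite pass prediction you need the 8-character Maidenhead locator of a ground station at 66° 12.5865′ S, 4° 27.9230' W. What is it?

IC73ss49

Add 180° to longitude and 90° to latitude: 175.53462, 23.79023.
Field: lon ⌊175.53462/20⌋ = 8 → I; lat ⌊23.79023/10⌋ = 2 → C.
Square: lon ⌊15.53462/2⌋ = 7; lat ⌊3.79023/1⌋ = 3.
Subsquare: lon ⌊1.53462/0.0833333⌋ = 18 → s; lat ⌊0.79023/0.0416667⌋ = 18 → s.
Extended square: lon ⌊0.03462/0.00833333⌋ = 4; lat ⌊0.04023/0.00416667⌋ = 9.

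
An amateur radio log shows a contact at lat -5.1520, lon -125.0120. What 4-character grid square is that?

CI74

Offset from 180°W / 90°S: lon 54.99°, lat 84.85°.
Field: lon ⌊54.99/20⌋ = 2 → C; lat ⌊84.85/10⌋ = 8 → I.
Square: lon ⌊14.99/2⌋ = 7; lat ⌊4.85/1⌋ = 4.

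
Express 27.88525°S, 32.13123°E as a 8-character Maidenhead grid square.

Shift to the Maidenhead origin (180°W, 90°S): lon 212.13123, lat 62.11475.
Field: lon ⌊212.13123/20⌋ = 10 → K; lat ⌊62.11475/10⌋ = 6 → G.
Square: lon ⌊12.13123/2⌋ = 6; lat ⌊2.11475/1⌋ = 2.
Subsquare: lon ⌊0.13123/0.0833333⌋ = 1 → b; lat ⌊0.11475/0.0416667⌋ = 2 → c.
Extended square: lon ⌊0.04790/0.00833333⌋ = 5; lat ⌊0.03142/0.00416667⌋ = 7.

KG62bc57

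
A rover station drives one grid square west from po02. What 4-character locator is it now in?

OO92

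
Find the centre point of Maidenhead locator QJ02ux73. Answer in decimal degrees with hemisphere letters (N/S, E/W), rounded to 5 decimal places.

Field Q=16, J=9: +16·20° lon, +9·10° lat → SW at lon 140°, lat 0°.
Square 0, 2: +0·2° lon, +2·1° lat → SW at lon 140°, lat 2°.
Subsquare u=20, x=23: +20·0.0833333° lon, +23·0.0416667° lat → SW at lon 141.667°, lat 2.95833°.
Extended square 7, 3: +7·0.00833333° lon, +3·0.00416667° lat → SW at lon 141.725°, lat 2.97083°.
Cell spans 0.00833333° lon × 0.00416667° lat. Centre is SW corner plus half of each.
latitude 2.97292° N, longitude 141.72917° E.

2.97292° N, 141.72917° E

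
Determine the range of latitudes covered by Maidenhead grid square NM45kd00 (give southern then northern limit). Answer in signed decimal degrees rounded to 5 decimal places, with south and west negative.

35.12500, 35.12917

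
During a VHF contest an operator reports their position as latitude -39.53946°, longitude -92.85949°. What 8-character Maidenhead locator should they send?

Add 180° to longitude and 90° to latitude: 87.14051, 50.46054.
Field: lon ⌊87.14051/20⌋ = 4 → E; lat ⌊50.46054/10⌋ = 5 → F.
Square: lon ⌊7.14051/2⌋ = 3; lat ⌊0.46054/1⌋ = 0.
Subsquare: lon ⌊1.14051/0.0833333⌋ = 13 → n; lat ⌊0.46054/0.0416667⌋ = 11 → l.
Extended square: lon ⌊0.05718/0.00833333⌋ = 6; lat ⌊0.00221/0.00416667⌋ = 0.

EF30nl60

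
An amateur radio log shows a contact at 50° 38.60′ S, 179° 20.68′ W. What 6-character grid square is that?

Shift to the Maidenhead origin (180°W, 90°S): lon 0.6553, lat 39.3567.
Field: lon ⌊0.6553/20⌋ = 0 → A; lat ⌊39.3567/10⌋ = 3 → D.
Square: lon ⌊0.6553/2⌋ = 0; lat ⌊9.3567/1⌋ = 9.
Subsquare: lon ⌊0.6553/0.0833333⌋ = 7 → h; lat ⌊0.3567/0.0416667⌋ = 8 → i.

AD09hi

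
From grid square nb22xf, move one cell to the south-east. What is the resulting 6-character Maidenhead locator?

Longitude subsquare x = 23; +1 → 24, wraps to 0 = a, carry into square.
Longitude square 2; +1 → 3.
Latitude subsquare f = 5; −1 → 4 = e.

NB32ae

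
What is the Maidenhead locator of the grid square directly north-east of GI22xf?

GI32ag

Longitude subsquare x = 23; +1 → 24, wraps to 0 = a, carry into square.
Longitude square 2; +1 → 3.
Latitude subsquare f = 5; +1 → 6 = g.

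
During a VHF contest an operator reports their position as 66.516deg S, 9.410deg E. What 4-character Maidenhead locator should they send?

JC43

Offset from 180°W / 90°S: lon 189.41°, lat 23.48°.
Field: lon ⌊189.41/20⌋ = 9 → J; lat ⌊23.48/10⌋ = 2 → C.
Square: lon ⌊9.41/2⌋ = 4; lat ⌊3.48/1⌋ = 3.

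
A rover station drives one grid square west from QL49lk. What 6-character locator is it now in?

QL49kk

Longitude subsquare l = 11; −1 → 10 = k.
The latitude characters are unchanged.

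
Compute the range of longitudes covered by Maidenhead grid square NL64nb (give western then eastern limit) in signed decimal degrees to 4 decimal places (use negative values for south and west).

Field N=13, L=11: +13·20° lon, +11·10° lat → SW at lon 80°, lat 20°.
Square 6, 4: +6·2° lon, +4·1° lat → SW at lon 92°, lat 24°.
Subsquare n=13, b=1: +13·0.0833333° lon, +1·0.0416667° lat → SW at lon 93.0833°, lat 24.0417°.
Cell spans 0.0833333° lon × 0.0416667° lat.
west 93.0833, east 93.1667.

93.0833, 93.1667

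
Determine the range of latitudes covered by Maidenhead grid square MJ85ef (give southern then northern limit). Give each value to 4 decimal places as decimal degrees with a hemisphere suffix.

5.2083° N, 5.2500° N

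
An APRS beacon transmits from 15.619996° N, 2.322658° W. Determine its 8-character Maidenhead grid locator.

Offset from 180°W / 90°S: lon 177.67734°, lat 105.62000°.
Field (20°×10°, letters A–R): 177.67734/20 → 8 → I, 105.62000/10 → 10 → K; chars IK.
Square (2°×1°, digits 0–9): 17.67734/2 → 8, 5.62000/1 → 5; chars 85.
Subsquare (5′×2.5′, letters a–x): 1.67734/0.0833333 → 20 → u, 0.62000/0.0416667 → 14 → o; chars uo.
Extended square (30″×15″, digits 0–9): 0.01068/0.00833333 → 1, 0.03666/0.00416667 → 8; chars 18.

IK85uo18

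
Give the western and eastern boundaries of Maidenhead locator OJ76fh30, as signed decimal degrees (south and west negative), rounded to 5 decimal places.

Field O=14, J=9: +14·20° lon, +9·10° lat → SW at lon 100°, lat 0°.
Square 7, 6: +7·2° lon, +6·1° lat → SW at lon 114°, lat 6°.
Subsquare f=5, h=7: +5·0.0833333° lon, +7·0.0416667° lat → SW at lon 114.417°, lat 6.29167°.
Extended square 3, 0: +3·0.00833333° lon, +0·0.00416667° lat → SW at lon 114.442°, lat 6.29167°.
Cell spans 0.00833333° lon × 0.00416667° lat.
west 114.44167, east 114.45000.

114.44167, 114.45000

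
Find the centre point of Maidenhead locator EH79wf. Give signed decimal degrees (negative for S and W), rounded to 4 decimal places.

Field E=4, H=7: +4·20° lon, +7·10° lat → SW at lon -100°, lat -20°.
Square 7, 9: +7·2° lon, +9·1° lat → SW at lon -86°, lat -11°.
Subsquare w=22, f=5: +22·0.0833333° lon, +5·0.0416667° lat → SW at lon -84.1667°, lat -10.7917°.
Cell spans 0.0833333° lon × 0.0416667° lat. Centre is SW corner plus half of each.
latitude -10.7708, longitude -84.1250.

-10.7708, -84.1250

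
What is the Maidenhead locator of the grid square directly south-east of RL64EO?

RL64fn

Longitude subsquare e = 4; +1 → 5 = f.
Latitude subsquare o = 14; −1 → 13 = n.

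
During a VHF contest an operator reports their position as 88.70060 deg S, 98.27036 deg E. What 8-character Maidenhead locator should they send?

NA91dh21

Add 180° to longitude and 90° to latitude: 278.27036, 1.29940.
Field: lon ⌊278.27036/20⌋ = 13 → N; lat ⌊1.29940/10⌋ = 0 → A.
Square: lon ⌊18.27036/2⌋ = 9; lat ⌊1.29940/1⌋ = 1.
Subsquare: lon ⌊0.27036/0.0833333⌋ = 3 → d; lat ⌊0.29940/0.0416667⌋ = 7 → h.
Extended square: lon ⌊0.02036/0.00833333⌋ = 2; lat ⌊0.00773/0.00416667⌋ = 1.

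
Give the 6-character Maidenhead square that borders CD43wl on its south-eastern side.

Longitude subsquare w = 22; +1 → 23 = x.
Latitude subsquare l = 11; −1 → 10 = k.

CD43xk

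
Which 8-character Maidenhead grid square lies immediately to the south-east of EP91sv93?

EP91tv02

Longitude extended square 9; +1 → 10, wraps to 0, carry into subsquare.
Longitude subsquare s = 18; +1 → 19 = t.
Latitude extended square 3; −1 → 2.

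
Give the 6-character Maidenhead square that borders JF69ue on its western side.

JF69te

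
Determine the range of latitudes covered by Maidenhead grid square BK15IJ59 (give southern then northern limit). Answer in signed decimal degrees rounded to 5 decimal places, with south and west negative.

Field B=1, K=10: +1·20° lon, +10·10° lat → SW at lon -160°, lat 10°.
Square 1, 5: +1·2° lon, +5·1° lat → SW at lon -158°, lat 15°.
Subsquare i=8, j=9: +8·0.0833333° lon, +9·0.0416667° lat → SW at lon -157.333°, lat 15.375°.
Extended square 5, 9: +5·0.00833333° lon, +9·0.00416667° lat → SW at lon -157.292°, lat 15.4125°.
Cell spans 0.00833333° lon × 0.00416667° lat.
south 15.41250, north 15.41667.

15.41250, 15.41667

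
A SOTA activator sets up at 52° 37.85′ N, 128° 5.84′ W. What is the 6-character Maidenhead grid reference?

CO52wp

Add 180° to longitude and 90° to latitude: 51.9027, 142.6308.
Field: 51.9027/20 → 2 → C, 142.6308/10 → 14 → O; chars CO.
Square: 11.9027/2 → 5, 2.6308/1 → 2; chars 52.
Subsquare: 1.9027/0.0833333 → 22 → w, 0.6308/0.0416667 → 15 → p; chars wp.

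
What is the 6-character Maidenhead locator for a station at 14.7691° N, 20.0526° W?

HK94xs

Add 180° to longitude and 90° to latitude: 159.9474, 104.7691.
Field: lon ⌊159.9474/20⌋ = 7 → H; lat ⌊104.7691/10⌋ = 10 → K.
Square: lon ⌊19.9474/2⌋ = 9; lat ⌊4.7691/1⌋ = 4.
Subsquare: lon ⌊1.9474/0.0833333⌋ = 23 → x; lat ⌊0.7691/0.0416667⌋ = 18 → s.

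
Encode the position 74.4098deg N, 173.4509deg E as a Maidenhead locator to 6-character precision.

RQ64rj

Shift to the Maidenhead origin (180°W, 90°S): lon 353.4509, lat 164.4098.
Field: lon ⌊353.4509/20⌋ = 17 → R; lat ⌊164.4098/10⌋ = 16 → Q.
Square: lon ⌊13.4509/2⌋ = 6; lat ⌊4.4098/1⌋ = 4.
Subsquare: lon ⌊1.4509/0.0833333⌋ = 17 → r; lat ⌊0.4098/0.0416667⌋ = 9 → j.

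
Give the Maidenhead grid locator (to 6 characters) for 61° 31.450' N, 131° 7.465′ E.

Add 180° to longitude and 90° to latitude: 311.1244, 151.5242.
Field: 311.1244/20 → 15 → P, 151.5242/10 → 15 → P; chars PP.
Square: 11.1244/2 → 5, 1.5242/1 → 1; chars 51.
Subsquare: 1.1244/0.0833333 → 13 → n, 0.5242/0.0416667 → 12 → m; chars nm.

PP51nm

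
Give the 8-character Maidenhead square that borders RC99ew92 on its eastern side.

Longitude extended square 9; +1 → 10, wraps to 0, carry into subsquare.
Longitude subsquare e = 4; +1 → 5 = f.
The latitude characters are unchanged.

RC99fw02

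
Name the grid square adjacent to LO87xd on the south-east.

Longitude subsquare x = 23; +1 → 24, wraps to 0 = a, carry into square.
Longitude square 8; +1 → 9.
Latitude subsquare d = 3; −1 → 2 = c.

LO97ac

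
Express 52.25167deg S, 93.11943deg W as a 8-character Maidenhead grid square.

ED37kr59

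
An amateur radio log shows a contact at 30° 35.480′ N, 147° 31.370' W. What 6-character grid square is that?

BM60fo

Offset from 180°W / 90°S: lon 32.4772°, lat 120.5913°.
Field: 32.4772/20 → 1 → B, 120.5913/10 → 12 → M; chars BM.
Square: 12.4772/2 → 6, 0.5913/1 → 0; chars 60.
Subsquare: 0.4772/0.0833333 → 5 → f, 0.5913/0.0416667 → 14 → o; chars fo.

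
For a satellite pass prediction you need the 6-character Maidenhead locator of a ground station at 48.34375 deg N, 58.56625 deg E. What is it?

LN98gi

Add 180° to longitude and 90° to latitude: 238.5662, 138.3438.
Field (20°×10°, letters A–R): lon ⌊238.5662/20⌋ = 11 → L; lat ⌊138.3438/10⌋ = 13 → N.
Square (2°×1°, digits 0–9): lon ⌊18.5662/2⌋ = 9; lat ⌊8.3438/1⌋ = 8.
Subsquare (5′×2.5′, letters a–x): lon ⌊0.5662/0.0833333⌋ = 6 → g; lat ⌊0.3438/0.0416667⌋ = 8 → i.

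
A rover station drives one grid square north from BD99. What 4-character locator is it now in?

Latitude square 9; +1 → 10, wraps to 0, carry into field.
Latitude field D = 3; +1 → 4 = E.
The longitude characters are unchanged.

BE90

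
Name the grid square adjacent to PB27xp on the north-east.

Longitude subsquare x = 23; +1 → 24, wraps to 0 = a, carry into square.
Longitude square 2; +1 → 3.
Latitude subsquare p = 15; +1 → 16 = q.

PB37aq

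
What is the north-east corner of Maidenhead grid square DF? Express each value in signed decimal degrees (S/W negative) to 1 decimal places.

Field D=3, F=5: +3·20° lon, +5·10° lat → SW at lon -120°, lat -40°.
Cell spans 20° lon × 10° lat. NE corner is SW corner plus one full cell.
latitude -30.0, longitude -100.0.

-30.0, -100.0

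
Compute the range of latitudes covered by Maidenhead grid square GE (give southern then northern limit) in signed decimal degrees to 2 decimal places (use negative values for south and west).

-50.00, -40.00

Field G=6, E=4: +6·20° lon, +4·10° lat → SW at lon -60°, lat -50°.
Cell spans 20° lon × 10° lat.
south -50.00, north -40.00.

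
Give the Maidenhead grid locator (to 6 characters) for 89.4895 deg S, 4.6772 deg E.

Offset from 180°W / 90°S: lon 184.6772°, lat 0.5105°.
Field: lon ⌊184.6772/20⌋ = 9 → J; lat ⌊0.5105/10⌋ = 0 → A.
Square: lon ⌊4.6772/2⌋ = 2; lat ⌊0.5105/1⌋ = 0.
Subsquare: lon ⌊0.6772/0.0833333⌋ = 8 → i; lat ⌊0.5105/0.0416667⌋ = 12 → m.

JA20im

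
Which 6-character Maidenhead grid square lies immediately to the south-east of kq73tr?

KQ73uq

Longitude subsquare t = 19; +1 → 20 = u.
Latitude subsquare r = 17; −1 → 16 = q.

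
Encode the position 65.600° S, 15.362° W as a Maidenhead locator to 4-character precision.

IC24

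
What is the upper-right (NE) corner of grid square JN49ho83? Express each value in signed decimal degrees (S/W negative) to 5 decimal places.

49.60000, 8.65833

Field J=9, N=13: +9·20° lon, +13·10° lat → SW at lon 0°, lat 40°.
Square 4, 9: +4·2° lon, +9·1° lat → SW at lon 8°, lat 49°.
Subsquare h=7, o=14: +7·0.0833333° lon, +14·0.0416667° lat → SW at lon 8.58333°, lat 49.5833°.
Extended square 8, 3: +8·0.00833333° lon, +3·0.00416667° lat → SW at lon 8.65°, lat 49.5958°.
Cell spans 0.00833333° lon × 0.00416667° lat. NE corner is SW corner plus one full cell.
latitude 49.60000, longitude 8.65833.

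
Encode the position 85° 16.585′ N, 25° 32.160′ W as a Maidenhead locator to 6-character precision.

HR75fg

Offset from 180°W / 90°S: lon 154.4640°, lat 175.2764°.
Field: lon ⌊154.4640/20⌋ = 7 → H; lat ⌊175.2764/10⌋ = 17 → R.
Square: lon ⌊14.4640/2⌋ = 7; lat ⌊5.2764/1⌋ = 5.
Subsquare: lon ⌊0.4640/0.0833333⌋ = 5 → f; lat ⌊0.2764/0.0416667⌋ = 6 → g.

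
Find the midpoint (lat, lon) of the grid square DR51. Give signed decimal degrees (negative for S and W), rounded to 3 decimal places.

Field D=3, R=17: +3·20° lon, +17·10° lat → SW at lon -120°, lat 80°.
Square 5, 1: +5·2° lon, +1·1° lat → SW at lon -110°, lat 81°.
Cell spans 2° lon × 1° lat. Centre is SW corner plus half of each.
latitude 81.500, longitude -109.000.

81.500, -109.000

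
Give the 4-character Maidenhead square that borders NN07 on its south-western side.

MN96

Longitude square 0; −1 → -1, wraps to 9, carry into field.
Longitude field N = 13; −1 → 12 = M.
Latitude square 7; −1 → 6.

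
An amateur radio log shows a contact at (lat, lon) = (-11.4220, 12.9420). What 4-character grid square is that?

Add 180° to longitude and 90° to latitude: 192.94, 78.58.
Field: 192.94/20 → 9 → J, 78.58/10 → 7 → H; chars JH.
Square: 12.94/2 → 6, 8.58/1 → 8; chars 68.

JH68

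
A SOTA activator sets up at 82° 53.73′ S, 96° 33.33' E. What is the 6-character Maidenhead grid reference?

NA87gc

Shift to the Maidenhead origin (180°W, 90°S): lon 276.5555, lat 7.1045.
Field (20°×10°, letters A–R): 276.5555/20 → 13 → N, 7.1045/10 → 0 → A; chars NA.
Square (2°×1°, digits 0–9): 16.5555/2 → 8, 7.1045/1 → 7; chars 87.
Subsquare (5′×2.5′, letters a–x): 0.5555/0.0833333 → 6 → g, 0.1045/0.0416667 → 2 → c; chars gc.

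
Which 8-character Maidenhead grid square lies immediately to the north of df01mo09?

Latitude extended square 9; +1 → 10, wraps to 0, carry into subsquare.
Latitude subsquare o = 14; +1 → 15 = p.
The longitude characters are unchanged.

DF01mp00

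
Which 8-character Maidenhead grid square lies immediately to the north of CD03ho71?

Latitude extended square 1; +1 → 2.
The longitude characters are unchanged.

CD03ho72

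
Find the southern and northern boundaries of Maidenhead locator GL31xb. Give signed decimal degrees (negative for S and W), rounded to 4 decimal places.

Field G=6, L=11: +6·20° lon, +11·10° lat → SW at lon -60°, lat 20°.
Square 3, 1: +3·2° lon, +1·1° lat → SW at lon -54°, lat 21°.
Subsquare x=23, b=1: +23·0.0833333° lon, +1·0.0416667° lat → SW at lon -52.0833°, lat 21.0417°.
Cell spans 0.0833333° lon × 0.0416667° lat.
south 21.0417, north 21.0833.

21.0417, 21.0833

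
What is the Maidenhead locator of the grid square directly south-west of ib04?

Longitude square 0; −1 → -1, wraps to 9, carry into field.
Longitude field I = 8; −1 → 7 = H.
Latitude square 4; −1 → 3.

HB93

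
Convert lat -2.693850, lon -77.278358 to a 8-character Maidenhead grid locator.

FI17ih63

Shift to the Maidenhead origin (180°W, 90°S): lon 102.72164, lat 87.30615.
Field: lon ⌊102.72164/20⌋ = 5 → F; lat ⌊87.30615/10⌋ = 8 → I.
Square: lon ⌊2.72164/2⌋ = 1; lat ⌊7.30615/1⌋ = 7.
Subsquare: lon ⌊0.72164/0.0833333⌋ = 8 → i; lat ⌊0.30615/0.0416667⌋ = 7 → h.
Extended square: lon ⌊0.05498/0.00833333⌋ = 6; lat ⌊0.01448/0.00416667⌋ = 3.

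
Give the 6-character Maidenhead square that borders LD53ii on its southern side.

Latitude subsquare i = 8; −1 → 7 = h.
The longitude characters are unchanged.

LD53ih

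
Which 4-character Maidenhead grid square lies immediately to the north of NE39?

Latitude square 9; +1 → 10, wraps to 0, carry into field.
Latitude field E = 4; +1 → 5 = F.
The longitude characters are unchanged.

NF30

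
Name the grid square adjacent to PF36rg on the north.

PF36rh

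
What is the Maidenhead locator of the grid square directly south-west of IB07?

Longitude square 0; −1 → -1, wraps to 9, carry into field.
Longitude field I = 8; −1 → 7 = H.
Latitude square 7; −1 → 6.

HB96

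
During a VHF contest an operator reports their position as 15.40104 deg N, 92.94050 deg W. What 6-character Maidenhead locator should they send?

EK35mj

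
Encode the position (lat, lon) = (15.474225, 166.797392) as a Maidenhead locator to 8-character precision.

RK35jl53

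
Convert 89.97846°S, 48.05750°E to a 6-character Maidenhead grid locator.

Shift to the Maidenhead origin (180°W, 90°S): lon 228.0575, lat 0.0215.
Field (20°×10°, letters A–R): 228.0575/20 → 11 → L, 0.0215/10 → 0 → A; chars LA.
Square (2°×1°, digits 0–9): 8.0575/2 → 4, 0.0215/1 → 0; chars 40.
Subsquare (5′×2.5′, letters a–x): 0.0575/0.0833333 → 0 → a, 0.0215/0.0416667 → 0 → a; chars aa.

LA40aa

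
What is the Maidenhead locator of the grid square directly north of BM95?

BM96

Latitude square 5; +1 → 6.
The longitude characters are unchanged.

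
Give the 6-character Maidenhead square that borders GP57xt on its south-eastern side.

Longitude subsquare x = 23; +1 → 24, wraps to 0 = a, carry into square.
Longitude square 5; +1 → 6.
Latitude subsquare t = 19; −1 → 18 = s.

GP67as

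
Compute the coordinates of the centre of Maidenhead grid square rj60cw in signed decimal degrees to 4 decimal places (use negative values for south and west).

Field R=17, J=9: +17·20° lon, +9·10° lat → SW at lon 160°, lat 0°.
Square 6, 0: +6·2° lon, +0·1° lat → SW at lon 172°, lat 0°.
Subsquare c=2, w=22: +2·0.0833333° lon, +22·0.0416667° lat → SW at lon 172.167°, lat 0.916667°.
Cell spans 0.0833333° lon × 0.0416667° lat. Centre is SW corner plus half of each.
latitude 0.9375, longitude 172.2083.

0.9375, 172.2083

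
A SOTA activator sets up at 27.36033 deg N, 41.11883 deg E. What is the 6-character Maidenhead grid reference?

LL07ni

Offset from 180°W / 90°S: lon 221.1188°, lat 117.3603°.
Field: 221.1188/20 → 11 → L, 117.3603/10 → 11 → L; chars LL.
Square: 1.1188/2 → 0, 7.3603/1 → 7; chars 07.
Subsquare: 1.1188/0.0833333 → 13 → n, 0.3603/0.0416667 → 8 → i; chars ni.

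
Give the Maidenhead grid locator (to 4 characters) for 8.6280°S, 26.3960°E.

Shift to the Maidenhead origin (180°W, 90°S): lon 206.40, lat 81.37.
Field (20°×10°, letters A–R): 206.40/20 → 10 → K, 81.37/10 → 8 → I; chars KI.
Square (2°×1°, digits 0–9): 6.40/2 → 3, 1.37/1 → 1; chars 31.

KI31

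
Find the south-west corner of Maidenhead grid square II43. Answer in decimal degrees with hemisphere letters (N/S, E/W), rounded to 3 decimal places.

7.000° S, 12.000° W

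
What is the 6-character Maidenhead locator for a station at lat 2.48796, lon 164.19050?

RJ22cl

Add 180° to longitude and 90° to latitude: 344.1905, 92.4880.
Field: 344.1905/20 → 17 → R, 92.4880/10 → 9 → J; chars RJ.
Square: 4.1905/2 → 2, 2.4880/1 → 2; chars 22.
Subsquare: 0.1905/0.0833333 → 2 → c, 0.4880/0.0416667 → 11 → l; chars cl.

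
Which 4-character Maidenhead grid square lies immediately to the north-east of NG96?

Longitude square 9; +1 → 10, wraps to 0, carry into field.
Longitude field N = 13; +1 → 14 = O.
Latitude square 6; +1 → 7.

OG07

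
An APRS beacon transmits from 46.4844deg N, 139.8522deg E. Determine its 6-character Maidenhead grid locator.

PN96wl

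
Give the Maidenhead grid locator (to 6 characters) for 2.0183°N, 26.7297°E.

KJ32ia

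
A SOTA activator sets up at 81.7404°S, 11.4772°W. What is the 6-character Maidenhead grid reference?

IA48gg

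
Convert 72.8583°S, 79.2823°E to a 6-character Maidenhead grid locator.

MB97pd

Add 180° to longitude and 90° to latitude: 259.2823, 17.1417.
Field (20°×10°, letters A–R): lon ⌊259.2823/20⌋ = 12 → M; lat ⌊17.1417/10⌋ = 1 → B.
Square (2°×1°, digits 0–9): lon ⌊19.2823/2⌋ = 9; lat ⌊7.1417/1⌋ = 7.
Subsquare (5′×2.5′, letters a–x): lon ⌊1.2823/0.0833333⌋ = 15 → p; lat ⌊0.1417/0.0416667⌋ = 3 → d.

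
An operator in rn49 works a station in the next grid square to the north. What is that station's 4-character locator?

Latitude square 9; +1 → 10, wraps to 0, carry into field.
Latitude field N = 13; +1 → 14 = O.
The longitude characters are unchanged.

RO40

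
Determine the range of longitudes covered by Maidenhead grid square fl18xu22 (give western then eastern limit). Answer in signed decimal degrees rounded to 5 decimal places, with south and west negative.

Field F=5, L=11: +5·20° lon, +11·10° lat → SW at lon -80°, lat 20°.
Square 1, 8: +1·2° lon, +8·1° lat → SW at lon -78°, lat 28°.
Subsquare x=23, u=20: +23·0.0833333° lon, +20·0.0416667° lat → SW at lon -76.0833°, lat 28.8333°.
Extended square 2, 2: +2·0.00833333° lon, +2·0.00416667° lat → SW at lon -76.0667°, lat 28.8417°.
Cell spans 0.00833333° lon × 0.00416667° lat.
west -76.06667, east -76.05833.

-76.06667, -76.05833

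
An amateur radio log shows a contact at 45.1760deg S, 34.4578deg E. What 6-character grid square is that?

Add 180° to longitude and 90° to latitude: 214.4578, 44.8240.
Field (20°×10°, letters A–R): 214.4578/20 → 10 → K, 44.8240/10 → 4 → E; chars KE.
Square (2°×1°, digits 0–9): 14.4578/2 → 7, 4.8240/1 → 4; chars 74.
Subsquare (5′×2.5′, letters a–x): 0.4578/0.0833333 → 5 → f, 0.8240/0.0416667 → 19 → t; chars ft.

KE74ft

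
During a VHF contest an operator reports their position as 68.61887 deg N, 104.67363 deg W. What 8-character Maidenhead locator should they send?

DP78po98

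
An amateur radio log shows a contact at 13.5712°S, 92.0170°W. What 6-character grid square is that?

EH36xk

Shift to the Maidenhead origin (180°W, 90°S): lon 87.9830, lat 76.4288.
Field (20°×10°, letters A–R): 87.9830/20 → 4 → E, 76.4288/10 → 7 → H; chars EH.
Square (2°×1°, digits 0–9): 7.9830/2 → 3, 6.4288/1 → 6; chars 36.
Subsquare (5′×2.5′, letters a–x): 1.9830/0.0833333 → 23 → x, 0.4288/0.0416667 → 10 → k; chars xk.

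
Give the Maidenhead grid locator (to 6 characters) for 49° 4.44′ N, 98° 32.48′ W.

Add 180° to longitude and 90° to latitude: 81.4587, 139.0740.
Field: lon ⌊81.4587/20⌋ = 4 → E; lat ⌊139.0740/10⌋ = 13 → N.
Square: lon ⌊1.4587/2⌋ = 0; lat ⌊9.0740/1⌋ = 9.
Subsquare: lon ⌊1.4587/0.0833333⌋ = 17 → r; lat ⌊0.0740/0.0416667⌋ = 1 → b.

EN09rb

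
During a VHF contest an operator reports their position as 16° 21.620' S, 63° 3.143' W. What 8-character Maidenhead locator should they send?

FH83lp33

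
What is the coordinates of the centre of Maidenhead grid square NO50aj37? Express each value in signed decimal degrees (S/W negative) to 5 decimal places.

Field N=13, O=14: +13·20° lon, +14·10° lat → SW at lon 80°, lat 50°.
Square 5, 0: +5·2° lon, +0·1° lat → SW at lon 90°, lat 50°.
Subsquare a=0, j=9: +0·0.0833333° lon, +9·0.0416667° lat → SW at lon 90°, lat 50.375°.
Extended square 3, 7: +3·0.00833333° lon, +7·0.00416667° lat → SW at lon 90.025°, lat 50.4042°.
Cell spans 0.00833333° lon × 0.00416667° lat. Centre is SW corner plus half of each.
latitude 50.40625, longitude 90.02917.

50.40625, 90.02917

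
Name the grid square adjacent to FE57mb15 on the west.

FE57mb05

Longitude extended square 1; −1 → 0.
The latitude characters are unchanged.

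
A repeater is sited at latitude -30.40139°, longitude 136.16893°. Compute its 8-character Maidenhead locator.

PF89co03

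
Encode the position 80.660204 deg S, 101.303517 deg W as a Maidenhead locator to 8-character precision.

DA99ii31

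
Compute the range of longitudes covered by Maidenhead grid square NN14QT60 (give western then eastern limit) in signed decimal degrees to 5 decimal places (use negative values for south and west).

83.38333, 83.39167

Field N=13, N=13: +13·20° lon, +13·10° lat → SW at lon 80°, lat 40°.
Square 1, 4: +1·2° lon, +4·1° lat → SW at lon 82°, lat 44°.
Subsquare q=16, t=19: +16·0.0833333° lon, +19·0.0416667° lat → SW at lon 83.3333°, lat 44.7917°.
Extended square 6, 0: +6·0.00833333° lon, +0·0.00416667° lat → SW at lon 83.3833°, lat 44.7917°.
Cell spans 0.00833333° lon × 0.00416667° lat.
west 83.38333, east 83.39167.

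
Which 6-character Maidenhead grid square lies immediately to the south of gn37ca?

GN36cx

Latitude subsquare a = 0; −1 → -1, wraps to 23 = x, carry into square.
Latitude square 7; −1 → 6.
The longitude characters are unchanged.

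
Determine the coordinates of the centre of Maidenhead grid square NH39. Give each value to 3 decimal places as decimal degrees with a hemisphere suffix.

10.500° S, 87.000° E

Field N=13, H=7: +13·20° lon, +7·10° lat → SW at lon 80°, lat -20°.
Square 3, 9: +3·2° lon, +9·1° lat → SW at lon 86°, lat -11°.
Cell spans 2° lon × 1° lat. Centre is SW corner plus half of each.
latitude 10.500° S, longitude 87.000° E.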